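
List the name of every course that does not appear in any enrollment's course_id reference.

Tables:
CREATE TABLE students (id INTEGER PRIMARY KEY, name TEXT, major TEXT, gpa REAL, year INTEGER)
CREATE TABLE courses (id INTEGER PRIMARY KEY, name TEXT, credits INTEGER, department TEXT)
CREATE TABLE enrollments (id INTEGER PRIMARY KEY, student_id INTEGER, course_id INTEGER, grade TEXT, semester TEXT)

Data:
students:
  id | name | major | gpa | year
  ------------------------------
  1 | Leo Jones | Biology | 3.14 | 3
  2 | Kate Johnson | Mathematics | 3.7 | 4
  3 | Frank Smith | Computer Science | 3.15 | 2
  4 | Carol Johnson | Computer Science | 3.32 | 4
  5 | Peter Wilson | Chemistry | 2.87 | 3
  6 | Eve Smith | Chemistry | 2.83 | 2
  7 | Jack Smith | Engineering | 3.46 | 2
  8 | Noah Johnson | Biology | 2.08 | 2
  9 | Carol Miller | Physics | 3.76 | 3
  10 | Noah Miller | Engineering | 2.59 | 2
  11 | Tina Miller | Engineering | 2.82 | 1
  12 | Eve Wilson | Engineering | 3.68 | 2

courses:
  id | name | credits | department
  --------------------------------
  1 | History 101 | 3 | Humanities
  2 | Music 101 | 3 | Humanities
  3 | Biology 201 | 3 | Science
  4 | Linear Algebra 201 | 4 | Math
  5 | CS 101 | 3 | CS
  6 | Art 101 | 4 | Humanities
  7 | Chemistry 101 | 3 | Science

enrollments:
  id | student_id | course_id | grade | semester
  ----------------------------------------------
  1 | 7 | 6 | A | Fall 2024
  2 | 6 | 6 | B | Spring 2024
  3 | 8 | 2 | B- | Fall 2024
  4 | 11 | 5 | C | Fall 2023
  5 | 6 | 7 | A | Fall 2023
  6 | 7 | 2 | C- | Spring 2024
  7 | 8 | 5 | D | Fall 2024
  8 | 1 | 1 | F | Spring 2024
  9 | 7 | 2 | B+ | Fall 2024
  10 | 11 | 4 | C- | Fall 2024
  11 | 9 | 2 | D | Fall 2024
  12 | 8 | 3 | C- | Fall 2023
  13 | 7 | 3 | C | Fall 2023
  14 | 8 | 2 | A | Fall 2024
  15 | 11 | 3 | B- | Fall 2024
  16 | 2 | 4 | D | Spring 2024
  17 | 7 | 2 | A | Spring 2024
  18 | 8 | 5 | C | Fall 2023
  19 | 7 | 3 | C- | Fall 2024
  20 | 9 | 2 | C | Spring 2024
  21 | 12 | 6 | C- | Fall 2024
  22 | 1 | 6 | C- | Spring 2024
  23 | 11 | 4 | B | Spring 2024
SELECT p.name FROM courses p LEFT JOIN enrollments c ON c.course_id = p.id WHERE c.id IS NULL

Execution result:
(no rows)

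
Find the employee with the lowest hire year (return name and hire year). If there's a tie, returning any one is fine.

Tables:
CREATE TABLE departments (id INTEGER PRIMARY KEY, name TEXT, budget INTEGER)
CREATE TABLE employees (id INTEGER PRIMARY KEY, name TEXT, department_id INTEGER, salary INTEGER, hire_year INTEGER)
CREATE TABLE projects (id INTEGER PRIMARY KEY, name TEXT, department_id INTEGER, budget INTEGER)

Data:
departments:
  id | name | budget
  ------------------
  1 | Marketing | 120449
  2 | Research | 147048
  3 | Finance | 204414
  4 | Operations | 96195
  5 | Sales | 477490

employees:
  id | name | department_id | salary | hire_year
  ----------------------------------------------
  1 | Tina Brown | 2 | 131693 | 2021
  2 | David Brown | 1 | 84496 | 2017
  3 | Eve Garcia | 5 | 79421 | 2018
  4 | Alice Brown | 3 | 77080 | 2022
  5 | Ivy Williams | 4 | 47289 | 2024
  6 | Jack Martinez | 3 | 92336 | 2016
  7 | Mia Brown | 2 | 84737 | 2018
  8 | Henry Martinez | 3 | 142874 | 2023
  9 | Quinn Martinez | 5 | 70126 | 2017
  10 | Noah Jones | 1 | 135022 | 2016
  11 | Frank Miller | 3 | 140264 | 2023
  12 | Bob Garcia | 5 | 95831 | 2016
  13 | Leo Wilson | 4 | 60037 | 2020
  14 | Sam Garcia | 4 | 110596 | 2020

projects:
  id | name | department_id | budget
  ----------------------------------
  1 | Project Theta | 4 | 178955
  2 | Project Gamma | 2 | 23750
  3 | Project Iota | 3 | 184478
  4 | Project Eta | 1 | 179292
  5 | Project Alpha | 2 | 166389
SELECT name, hire_year FROM employees ORDER BY hire_year ASC LIMIT 1

Execution result:
name | hire_year
Jack Martinez | 2016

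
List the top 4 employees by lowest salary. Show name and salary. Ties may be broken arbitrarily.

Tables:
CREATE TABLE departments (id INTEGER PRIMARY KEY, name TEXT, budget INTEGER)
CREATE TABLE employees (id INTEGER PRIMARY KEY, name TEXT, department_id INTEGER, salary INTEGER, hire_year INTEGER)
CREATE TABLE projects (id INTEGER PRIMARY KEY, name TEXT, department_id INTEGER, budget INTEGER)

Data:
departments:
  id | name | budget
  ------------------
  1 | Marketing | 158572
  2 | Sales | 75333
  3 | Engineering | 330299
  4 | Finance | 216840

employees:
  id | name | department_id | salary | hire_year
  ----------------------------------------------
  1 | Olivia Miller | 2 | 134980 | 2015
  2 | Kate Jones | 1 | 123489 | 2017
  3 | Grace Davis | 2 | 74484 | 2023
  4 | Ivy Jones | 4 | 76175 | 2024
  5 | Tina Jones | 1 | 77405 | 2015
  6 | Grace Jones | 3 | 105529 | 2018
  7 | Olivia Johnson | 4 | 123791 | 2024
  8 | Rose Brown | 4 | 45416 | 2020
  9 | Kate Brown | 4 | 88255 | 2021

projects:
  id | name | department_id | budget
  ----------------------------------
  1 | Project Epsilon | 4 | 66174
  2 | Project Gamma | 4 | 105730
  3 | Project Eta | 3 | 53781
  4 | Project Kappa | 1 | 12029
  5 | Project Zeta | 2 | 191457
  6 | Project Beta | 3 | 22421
SELECT name, salary FROM employees ORDER BY salary ASC LIMIT 4

Execution result:
name | salary
Rose Brown | 45416
Grace Davis | 74484
Ivy Jones | 76175
Tina Jones | 77405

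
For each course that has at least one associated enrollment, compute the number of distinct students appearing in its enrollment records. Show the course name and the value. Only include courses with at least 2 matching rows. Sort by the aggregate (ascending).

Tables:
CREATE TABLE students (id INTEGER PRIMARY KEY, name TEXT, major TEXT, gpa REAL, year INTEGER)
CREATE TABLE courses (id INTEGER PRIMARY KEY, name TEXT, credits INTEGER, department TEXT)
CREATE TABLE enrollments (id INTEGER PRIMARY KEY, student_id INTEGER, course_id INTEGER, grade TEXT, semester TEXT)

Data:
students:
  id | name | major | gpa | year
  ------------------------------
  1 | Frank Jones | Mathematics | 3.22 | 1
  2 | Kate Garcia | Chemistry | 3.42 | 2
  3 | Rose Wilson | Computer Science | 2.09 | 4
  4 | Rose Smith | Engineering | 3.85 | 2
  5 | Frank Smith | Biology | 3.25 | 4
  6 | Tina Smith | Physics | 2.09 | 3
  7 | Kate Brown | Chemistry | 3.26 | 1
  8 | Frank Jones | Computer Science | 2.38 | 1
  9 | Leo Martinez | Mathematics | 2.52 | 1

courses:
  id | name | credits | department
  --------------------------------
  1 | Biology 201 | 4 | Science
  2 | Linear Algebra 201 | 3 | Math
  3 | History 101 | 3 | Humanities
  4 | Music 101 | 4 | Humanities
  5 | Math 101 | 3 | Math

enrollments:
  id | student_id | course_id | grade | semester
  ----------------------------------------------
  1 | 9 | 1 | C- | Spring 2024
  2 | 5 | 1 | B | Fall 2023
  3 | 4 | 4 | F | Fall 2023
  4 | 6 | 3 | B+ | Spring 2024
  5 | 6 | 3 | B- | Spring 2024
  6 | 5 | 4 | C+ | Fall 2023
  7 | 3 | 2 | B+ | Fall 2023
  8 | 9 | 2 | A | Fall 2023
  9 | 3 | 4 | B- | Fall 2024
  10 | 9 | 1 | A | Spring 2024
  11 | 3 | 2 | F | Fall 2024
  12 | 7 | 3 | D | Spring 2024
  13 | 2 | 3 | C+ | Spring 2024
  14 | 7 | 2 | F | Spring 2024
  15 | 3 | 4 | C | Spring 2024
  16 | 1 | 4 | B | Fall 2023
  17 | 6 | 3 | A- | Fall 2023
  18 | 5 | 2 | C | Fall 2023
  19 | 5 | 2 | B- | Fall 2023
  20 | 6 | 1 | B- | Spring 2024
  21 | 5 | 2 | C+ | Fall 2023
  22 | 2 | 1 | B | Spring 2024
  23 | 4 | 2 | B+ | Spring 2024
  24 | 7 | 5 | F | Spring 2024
SELECT p.name, COUNT(DISTINCT c.student_id) AS distinct_student_count FROM enrollments c JOIN courses p ON c.course_id = p.id GROUP BY p.id, p.name HAVING COUNT(*) >= 2 ORDER BY distinct_student_count ASC

Execution result:
name | distinct_student_count
History 101 | 3
Biology 201 | 4
Music 101 | 4
Linear Algebra 201 | 5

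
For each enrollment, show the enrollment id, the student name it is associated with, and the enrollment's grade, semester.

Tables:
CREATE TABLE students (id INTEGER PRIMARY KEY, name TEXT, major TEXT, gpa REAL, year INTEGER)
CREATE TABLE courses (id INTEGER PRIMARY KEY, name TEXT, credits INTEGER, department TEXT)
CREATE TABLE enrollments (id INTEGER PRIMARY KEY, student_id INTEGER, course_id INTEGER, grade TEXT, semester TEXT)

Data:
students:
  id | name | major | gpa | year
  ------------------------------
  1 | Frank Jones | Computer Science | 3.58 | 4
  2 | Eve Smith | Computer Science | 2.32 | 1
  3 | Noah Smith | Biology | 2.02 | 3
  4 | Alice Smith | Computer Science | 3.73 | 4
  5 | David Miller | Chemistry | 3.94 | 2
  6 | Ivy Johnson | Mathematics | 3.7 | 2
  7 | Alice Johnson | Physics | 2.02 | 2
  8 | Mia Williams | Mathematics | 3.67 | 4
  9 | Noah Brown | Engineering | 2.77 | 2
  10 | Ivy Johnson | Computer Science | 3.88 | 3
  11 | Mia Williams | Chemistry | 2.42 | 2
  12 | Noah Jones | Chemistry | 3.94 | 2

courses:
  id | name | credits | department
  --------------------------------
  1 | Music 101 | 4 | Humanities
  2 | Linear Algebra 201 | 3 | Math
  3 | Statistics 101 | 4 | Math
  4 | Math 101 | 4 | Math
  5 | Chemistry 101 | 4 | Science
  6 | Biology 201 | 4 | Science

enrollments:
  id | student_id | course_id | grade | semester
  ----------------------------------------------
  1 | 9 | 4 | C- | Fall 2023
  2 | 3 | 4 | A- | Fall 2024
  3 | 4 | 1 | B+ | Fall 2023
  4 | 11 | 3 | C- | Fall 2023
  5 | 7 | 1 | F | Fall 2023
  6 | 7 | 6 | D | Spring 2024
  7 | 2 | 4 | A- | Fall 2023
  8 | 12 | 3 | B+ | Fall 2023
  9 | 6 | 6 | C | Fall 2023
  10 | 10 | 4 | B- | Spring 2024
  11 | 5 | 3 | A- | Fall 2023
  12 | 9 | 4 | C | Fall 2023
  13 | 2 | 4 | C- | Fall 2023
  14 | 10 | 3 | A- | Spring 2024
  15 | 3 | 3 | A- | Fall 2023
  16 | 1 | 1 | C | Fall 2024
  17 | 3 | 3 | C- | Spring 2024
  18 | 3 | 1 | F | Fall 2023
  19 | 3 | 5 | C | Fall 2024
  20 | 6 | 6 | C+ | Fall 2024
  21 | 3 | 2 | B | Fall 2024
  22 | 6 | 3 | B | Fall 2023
SELECT c.id, p.name AS student, c.grade, c.semester FROM enrollments c JOIN students p ON c.student_id = p.id

Execution result:
id | student | grade | semester
1 | Noah Brown | C- | Fall 2023
2 | Noah Smith | A- | Fall 2024
3 | Alice Smith | B+ | Fall 2023
4 | Mia Williams | C- | Fall 2023
5 | Alice Johnson | F | Fall 2023
6 | Alice Johnson | D | Spring 2024
7 | Eve Smith | A- | Fall 2023
8 | Noah Jones | B+ | Fall 2023
9 | Ivy Johnson | C | Fall 2023
10 | Ivy Johnson | B- | Spring 2024
11 | David Miller | A- | Fall 2023
12 | Noah Brown | C | Fall 2023
13 | Eve Smith | C- | Fall 2023
14 | Ivy Johnson | A- | Spring 2024
15 | Noah Smith | A- | Fall 2023
16 | Frank Jones | C | Fall 2024
17 | Noah Smith | C- | Spring 2024
18 | Noah Smith | F | Fall 2023
19 | Noah Smith | C | Fall 2024
20 | Ivy Johnson | C+ | Fall 2024
21 | Noah Smith | B | Fall 2024
22 | Ivy Johnson | B | Fall 2023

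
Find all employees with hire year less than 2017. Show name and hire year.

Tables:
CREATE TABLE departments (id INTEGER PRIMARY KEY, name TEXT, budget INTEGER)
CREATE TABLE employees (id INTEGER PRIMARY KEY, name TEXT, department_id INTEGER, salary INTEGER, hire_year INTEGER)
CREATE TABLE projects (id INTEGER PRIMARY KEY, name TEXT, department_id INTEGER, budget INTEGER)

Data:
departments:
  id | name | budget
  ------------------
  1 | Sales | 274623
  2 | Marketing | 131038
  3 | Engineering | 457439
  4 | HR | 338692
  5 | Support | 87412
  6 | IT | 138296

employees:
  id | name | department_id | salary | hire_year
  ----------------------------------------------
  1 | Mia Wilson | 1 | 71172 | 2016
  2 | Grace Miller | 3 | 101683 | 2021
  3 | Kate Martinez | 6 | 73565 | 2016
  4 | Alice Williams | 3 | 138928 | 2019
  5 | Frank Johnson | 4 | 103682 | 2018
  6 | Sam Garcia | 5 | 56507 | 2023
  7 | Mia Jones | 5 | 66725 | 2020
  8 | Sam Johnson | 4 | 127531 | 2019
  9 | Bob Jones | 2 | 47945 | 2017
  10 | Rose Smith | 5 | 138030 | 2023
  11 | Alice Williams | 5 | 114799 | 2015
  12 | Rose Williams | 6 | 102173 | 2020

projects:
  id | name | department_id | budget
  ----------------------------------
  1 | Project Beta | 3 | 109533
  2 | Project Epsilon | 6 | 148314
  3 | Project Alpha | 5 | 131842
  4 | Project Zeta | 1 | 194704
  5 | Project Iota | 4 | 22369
SELECT name, hire_year FROM employees WHERE hire_year < 2017

Execution result:
name | hire_year
Mia Wilson | 2016
Kate Martinez | 2016
Alice Williams | 2015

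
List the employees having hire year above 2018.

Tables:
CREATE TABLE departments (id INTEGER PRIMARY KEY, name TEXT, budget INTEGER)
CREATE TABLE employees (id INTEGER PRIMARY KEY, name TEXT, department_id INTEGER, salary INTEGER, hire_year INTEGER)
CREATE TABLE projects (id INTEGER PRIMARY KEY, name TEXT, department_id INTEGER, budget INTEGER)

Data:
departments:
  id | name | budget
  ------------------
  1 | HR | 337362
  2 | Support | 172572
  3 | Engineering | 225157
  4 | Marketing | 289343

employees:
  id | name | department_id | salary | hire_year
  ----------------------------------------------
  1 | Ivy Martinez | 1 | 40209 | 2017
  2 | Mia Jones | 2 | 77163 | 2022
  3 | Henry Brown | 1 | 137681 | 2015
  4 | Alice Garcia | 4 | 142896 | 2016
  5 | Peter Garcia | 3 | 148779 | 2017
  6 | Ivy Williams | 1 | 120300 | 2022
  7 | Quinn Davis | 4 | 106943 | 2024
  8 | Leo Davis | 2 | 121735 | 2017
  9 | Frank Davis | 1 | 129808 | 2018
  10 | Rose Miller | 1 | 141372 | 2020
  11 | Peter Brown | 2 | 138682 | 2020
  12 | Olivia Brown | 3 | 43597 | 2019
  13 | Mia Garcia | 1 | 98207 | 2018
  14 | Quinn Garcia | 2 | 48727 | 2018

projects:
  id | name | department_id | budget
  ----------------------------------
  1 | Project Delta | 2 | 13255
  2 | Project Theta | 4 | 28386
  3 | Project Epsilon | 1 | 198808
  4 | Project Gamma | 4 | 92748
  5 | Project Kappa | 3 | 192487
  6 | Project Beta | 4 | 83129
SELECT name, hire_year FROM employees WHERE hire_year > 2018

Execution result:
name | hire_year
Mia Jones | 2022
Ivy Williams | 2022
Quinn Davis | 2024
Rose Miller | 2020
Peter Brown | 2020
Olivia Brown | 2019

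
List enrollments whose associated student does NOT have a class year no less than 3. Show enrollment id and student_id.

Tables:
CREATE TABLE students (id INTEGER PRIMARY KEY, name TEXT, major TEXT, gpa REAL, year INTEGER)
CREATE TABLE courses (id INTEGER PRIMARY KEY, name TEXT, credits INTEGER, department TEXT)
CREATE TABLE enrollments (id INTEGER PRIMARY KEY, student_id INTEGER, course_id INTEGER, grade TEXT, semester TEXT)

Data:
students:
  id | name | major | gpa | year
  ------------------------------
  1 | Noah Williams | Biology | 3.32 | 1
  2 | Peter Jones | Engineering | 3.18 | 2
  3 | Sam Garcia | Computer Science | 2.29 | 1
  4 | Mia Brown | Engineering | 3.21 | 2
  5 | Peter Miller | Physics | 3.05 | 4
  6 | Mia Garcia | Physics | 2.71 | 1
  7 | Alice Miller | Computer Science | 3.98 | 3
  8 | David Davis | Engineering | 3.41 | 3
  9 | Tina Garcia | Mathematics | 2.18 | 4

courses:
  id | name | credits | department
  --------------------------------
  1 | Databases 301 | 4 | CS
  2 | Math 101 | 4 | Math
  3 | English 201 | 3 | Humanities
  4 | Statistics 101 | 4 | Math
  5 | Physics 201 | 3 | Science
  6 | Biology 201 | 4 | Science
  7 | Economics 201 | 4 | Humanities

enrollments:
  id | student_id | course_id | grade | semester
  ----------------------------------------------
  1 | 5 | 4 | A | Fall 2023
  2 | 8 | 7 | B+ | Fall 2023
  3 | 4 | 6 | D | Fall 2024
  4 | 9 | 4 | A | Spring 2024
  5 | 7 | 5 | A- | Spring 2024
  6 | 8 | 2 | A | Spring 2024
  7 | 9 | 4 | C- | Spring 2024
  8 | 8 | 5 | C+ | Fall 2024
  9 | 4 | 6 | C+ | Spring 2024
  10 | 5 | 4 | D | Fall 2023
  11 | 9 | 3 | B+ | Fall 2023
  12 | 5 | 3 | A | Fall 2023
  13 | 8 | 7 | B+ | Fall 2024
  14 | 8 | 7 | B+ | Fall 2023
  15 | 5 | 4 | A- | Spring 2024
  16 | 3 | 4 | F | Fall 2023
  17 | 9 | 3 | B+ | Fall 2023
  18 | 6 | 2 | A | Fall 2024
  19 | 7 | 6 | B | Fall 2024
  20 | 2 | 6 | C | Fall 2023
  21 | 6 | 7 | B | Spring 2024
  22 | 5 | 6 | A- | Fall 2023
SELECT id, student_id FROM enrollments WHERE student_id NOT IN (SELECT id FROM students WHERE year >= 3)

Execution result:
id | student_id
3 | 4
9 | 4
16 | 3
18 | 6
20 | 2
21 | 6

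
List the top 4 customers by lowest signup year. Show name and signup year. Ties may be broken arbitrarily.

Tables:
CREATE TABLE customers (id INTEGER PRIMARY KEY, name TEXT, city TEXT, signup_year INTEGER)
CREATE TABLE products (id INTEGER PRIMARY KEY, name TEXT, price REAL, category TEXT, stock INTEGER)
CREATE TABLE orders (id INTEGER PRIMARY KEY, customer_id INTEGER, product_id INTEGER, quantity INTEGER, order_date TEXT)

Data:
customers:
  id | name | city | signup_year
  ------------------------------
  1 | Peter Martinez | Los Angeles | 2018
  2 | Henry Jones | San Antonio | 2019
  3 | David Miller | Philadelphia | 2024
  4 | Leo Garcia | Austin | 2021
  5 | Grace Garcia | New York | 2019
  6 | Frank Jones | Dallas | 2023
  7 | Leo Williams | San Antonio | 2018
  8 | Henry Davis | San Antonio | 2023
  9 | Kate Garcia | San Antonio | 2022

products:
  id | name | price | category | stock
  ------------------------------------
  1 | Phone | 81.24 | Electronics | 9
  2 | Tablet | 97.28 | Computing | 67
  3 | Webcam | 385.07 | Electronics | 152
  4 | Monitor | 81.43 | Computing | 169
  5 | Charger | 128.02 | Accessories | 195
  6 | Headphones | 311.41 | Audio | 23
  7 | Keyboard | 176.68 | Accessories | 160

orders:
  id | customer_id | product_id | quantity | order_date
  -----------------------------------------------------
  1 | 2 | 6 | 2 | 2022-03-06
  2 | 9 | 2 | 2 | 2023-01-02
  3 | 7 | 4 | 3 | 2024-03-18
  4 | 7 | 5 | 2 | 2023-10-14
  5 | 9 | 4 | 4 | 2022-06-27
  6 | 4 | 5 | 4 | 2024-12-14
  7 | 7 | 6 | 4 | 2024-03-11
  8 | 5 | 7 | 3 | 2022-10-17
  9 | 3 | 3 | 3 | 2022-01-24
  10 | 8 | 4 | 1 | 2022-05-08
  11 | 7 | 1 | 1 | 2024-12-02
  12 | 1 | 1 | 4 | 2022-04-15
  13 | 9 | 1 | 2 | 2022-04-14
SELECT name, signup_year FROM customers ORDER BY signup_year ASC LIMIT 4

Execution result:
name | signup_year
Peter Martinez | 2018
Leo Williams | 2018
Henry Jones | 2019
Grace Garcia | 2019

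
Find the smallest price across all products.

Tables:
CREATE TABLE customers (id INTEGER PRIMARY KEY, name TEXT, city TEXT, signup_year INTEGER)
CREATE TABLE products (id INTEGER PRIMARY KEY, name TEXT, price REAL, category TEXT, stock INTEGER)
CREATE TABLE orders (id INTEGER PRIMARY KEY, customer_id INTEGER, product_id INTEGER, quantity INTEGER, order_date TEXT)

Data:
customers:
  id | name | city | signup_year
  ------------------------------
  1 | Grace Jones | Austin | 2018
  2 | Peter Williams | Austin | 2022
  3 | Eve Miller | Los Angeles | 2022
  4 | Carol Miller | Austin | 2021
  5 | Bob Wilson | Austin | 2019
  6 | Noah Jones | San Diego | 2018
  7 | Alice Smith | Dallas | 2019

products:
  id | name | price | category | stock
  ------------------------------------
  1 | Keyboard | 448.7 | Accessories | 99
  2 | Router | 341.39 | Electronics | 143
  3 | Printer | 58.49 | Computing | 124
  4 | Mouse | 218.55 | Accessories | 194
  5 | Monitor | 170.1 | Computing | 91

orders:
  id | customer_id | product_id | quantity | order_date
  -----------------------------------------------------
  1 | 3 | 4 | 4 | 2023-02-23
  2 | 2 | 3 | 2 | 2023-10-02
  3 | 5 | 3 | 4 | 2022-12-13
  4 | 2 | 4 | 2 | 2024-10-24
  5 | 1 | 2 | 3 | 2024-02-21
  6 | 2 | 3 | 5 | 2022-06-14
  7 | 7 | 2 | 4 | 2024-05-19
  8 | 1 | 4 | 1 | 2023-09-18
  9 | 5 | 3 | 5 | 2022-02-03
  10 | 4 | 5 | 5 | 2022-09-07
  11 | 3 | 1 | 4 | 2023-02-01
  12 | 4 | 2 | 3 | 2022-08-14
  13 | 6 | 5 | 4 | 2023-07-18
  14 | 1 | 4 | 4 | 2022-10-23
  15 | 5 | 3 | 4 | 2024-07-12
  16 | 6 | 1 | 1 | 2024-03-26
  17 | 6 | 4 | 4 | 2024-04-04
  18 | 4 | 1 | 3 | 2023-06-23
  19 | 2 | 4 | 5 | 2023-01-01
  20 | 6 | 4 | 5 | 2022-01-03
SELECT MIN(price) FROM products

Execution result:
58.49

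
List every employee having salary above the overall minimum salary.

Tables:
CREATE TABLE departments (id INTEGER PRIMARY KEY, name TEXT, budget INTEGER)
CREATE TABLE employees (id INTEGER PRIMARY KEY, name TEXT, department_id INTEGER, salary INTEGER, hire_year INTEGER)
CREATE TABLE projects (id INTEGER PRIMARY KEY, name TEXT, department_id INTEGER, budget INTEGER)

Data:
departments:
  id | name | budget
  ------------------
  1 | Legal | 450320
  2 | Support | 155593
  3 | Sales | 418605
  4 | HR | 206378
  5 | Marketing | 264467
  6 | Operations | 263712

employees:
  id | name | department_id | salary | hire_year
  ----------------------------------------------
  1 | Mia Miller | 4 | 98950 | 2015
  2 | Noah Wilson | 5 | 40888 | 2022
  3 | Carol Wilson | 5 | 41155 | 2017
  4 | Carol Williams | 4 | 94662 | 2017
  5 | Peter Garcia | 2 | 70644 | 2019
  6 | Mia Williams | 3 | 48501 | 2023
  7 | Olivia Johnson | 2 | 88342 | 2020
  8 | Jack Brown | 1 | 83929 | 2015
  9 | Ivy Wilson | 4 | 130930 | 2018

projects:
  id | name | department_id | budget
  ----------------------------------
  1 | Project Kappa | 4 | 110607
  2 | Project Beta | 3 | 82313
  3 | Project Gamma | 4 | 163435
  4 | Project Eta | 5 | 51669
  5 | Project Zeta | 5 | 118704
SELECT name, salary FROM employees WHERE salary > (SELECT MIN(salary) FROM employees)

Execution result:
name | salary
Mia Miller | 98950
Carol Wilson | 41155
Carol Williams | 94662
Peter Garcia | 70644
Mia Williams | 48501
Olivia Johnson | 88342
Jack Brown | 83929
Ivy Wilson | 130930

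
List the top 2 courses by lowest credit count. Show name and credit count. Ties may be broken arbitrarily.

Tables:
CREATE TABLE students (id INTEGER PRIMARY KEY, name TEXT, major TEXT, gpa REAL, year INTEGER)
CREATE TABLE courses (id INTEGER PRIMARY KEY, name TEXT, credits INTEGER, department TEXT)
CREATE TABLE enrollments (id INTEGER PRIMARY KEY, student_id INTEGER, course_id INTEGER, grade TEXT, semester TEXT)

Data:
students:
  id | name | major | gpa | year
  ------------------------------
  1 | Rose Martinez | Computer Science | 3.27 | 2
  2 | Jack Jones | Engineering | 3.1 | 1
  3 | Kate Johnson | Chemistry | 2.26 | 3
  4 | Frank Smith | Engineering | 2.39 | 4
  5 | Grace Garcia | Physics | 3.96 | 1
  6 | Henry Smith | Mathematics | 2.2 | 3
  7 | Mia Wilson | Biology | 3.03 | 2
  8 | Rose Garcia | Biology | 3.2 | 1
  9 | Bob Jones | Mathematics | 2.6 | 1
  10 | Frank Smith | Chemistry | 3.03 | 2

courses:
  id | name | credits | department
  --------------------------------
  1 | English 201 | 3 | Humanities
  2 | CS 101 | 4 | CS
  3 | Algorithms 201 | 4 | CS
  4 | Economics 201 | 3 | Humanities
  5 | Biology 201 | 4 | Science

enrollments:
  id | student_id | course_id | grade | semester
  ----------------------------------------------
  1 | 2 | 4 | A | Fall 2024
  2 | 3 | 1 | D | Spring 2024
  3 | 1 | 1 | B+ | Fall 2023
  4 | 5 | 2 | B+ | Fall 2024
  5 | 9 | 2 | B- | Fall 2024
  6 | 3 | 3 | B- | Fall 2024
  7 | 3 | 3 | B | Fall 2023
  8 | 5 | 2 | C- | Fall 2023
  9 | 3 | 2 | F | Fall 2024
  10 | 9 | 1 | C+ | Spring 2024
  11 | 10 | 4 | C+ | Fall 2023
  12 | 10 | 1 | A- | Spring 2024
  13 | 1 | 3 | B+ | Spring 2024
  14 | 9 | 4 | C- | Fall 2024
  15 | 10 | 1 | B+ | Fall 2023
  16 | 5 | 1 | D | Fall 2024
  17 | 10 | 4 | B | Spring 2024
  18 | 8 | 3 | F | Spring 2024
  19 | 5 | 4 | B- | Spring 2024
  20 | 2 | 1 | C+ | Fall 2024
SELECT name, credits FROM courses ORDER BY credits ASC LIMIT 2

Execution result:
name | credits
English 201 | 3
Economics 201 | 3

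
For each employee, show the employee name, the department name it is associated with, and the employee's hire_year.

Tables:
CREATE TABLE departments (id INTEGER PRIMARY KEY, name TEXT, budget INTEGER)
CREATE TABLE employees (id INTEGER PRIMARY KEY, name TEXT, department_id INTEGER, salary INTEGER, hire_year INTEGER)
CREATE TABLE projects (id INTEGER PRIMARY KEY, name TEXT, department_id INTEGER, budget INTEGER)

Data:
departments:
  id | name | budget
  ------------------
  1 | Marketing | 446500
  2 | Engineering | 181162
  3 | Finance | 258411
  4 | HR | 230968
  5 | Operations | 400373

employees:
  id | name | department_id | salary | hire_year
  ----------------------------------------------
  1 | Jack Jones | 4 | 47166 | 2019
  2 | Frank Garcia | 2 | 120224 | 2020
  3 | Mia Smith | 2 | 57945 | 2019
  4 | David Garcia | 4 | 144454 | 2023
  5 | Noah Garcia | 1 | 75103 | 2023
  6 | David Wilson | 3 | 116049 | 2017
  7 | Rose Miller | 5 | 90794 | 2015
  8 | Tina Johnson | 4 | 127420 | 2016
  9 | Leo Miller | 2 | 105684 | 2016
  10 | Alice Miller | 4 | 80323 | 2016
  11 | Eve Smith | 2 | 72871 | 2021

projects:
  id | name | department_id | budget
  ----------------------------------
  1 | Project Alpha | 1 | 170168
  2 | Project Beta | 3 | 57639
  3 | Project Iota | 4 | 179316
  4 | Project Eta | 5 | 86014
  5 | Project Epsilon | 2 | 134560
SELECT c.name, p.name AS department, c.hire_year FROM employees c JOIN departments p ON c.department_id = p.id

Execution result:
name | department | hire_year
Jack Jones | HR | 2019
Frank Garcia | Engineering | 2020
Mia Smith | Engineering | 2019
David Garcia | HR | 2023
Noah Garcia | Marketing | 2023
David Wilson | Finance | 2017
Rose Miller | Operations | 2015
Tina Johnson | HR | 2016
Leo Miller | Engineering | 2016
Alice Miller | HR | 2016
Eve Smith | Engineering | 2021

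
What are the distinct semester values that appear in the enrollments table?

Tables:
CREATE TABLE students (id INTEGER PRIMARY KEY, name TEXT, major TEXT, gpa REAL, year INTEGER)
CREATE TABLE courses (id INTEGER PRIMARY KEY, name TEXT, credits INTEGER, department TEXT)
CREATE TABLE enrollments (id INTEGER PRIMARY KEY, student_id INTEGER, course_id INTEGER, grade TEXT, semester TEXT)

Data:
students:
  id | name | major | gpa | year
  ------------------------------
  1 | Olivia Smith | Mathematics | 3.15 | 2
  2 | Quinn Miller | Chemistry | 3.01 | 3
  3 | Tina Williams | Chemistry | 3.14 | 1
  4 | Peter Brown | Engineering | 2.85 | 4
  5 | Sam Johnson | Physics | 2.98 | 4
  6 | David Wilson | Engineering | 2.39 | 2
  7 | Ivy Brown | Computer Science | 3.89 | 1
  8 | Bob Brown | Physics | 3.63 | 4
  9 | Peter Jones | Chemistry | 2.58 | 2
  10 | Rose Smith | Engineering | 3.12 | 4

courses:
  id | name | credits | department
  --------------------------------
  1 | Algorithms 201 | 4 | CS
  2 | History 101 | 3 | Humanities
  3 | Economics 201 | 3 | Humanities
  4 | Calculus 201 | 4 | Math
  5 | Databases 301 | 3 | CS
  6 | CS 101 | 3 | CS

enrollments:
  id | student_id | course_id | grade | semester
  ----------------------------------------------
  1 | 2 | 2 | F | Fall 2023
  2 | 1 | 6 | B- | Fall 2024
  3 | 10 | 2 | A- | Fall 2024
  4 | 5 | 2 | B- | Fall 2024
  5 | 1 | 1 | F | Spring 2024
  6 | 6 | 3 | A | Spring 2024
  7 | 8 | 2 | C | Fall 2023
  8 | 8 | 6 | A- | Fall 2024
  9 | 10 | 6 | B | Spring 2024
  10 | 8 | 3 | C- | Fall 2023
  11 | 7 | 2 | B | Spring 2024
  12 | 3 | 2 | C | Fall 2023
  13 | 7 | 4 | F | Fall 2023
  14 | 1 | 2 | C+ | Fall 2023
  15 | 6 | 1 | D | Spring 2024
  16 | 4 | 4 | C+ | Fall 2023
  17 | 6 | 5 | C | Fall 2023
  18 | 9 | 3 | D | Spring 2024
SELECT DISTINCT semester FROM enrollments

Execution result:
semester
Fall 2023
Fall 2024
Spring 2024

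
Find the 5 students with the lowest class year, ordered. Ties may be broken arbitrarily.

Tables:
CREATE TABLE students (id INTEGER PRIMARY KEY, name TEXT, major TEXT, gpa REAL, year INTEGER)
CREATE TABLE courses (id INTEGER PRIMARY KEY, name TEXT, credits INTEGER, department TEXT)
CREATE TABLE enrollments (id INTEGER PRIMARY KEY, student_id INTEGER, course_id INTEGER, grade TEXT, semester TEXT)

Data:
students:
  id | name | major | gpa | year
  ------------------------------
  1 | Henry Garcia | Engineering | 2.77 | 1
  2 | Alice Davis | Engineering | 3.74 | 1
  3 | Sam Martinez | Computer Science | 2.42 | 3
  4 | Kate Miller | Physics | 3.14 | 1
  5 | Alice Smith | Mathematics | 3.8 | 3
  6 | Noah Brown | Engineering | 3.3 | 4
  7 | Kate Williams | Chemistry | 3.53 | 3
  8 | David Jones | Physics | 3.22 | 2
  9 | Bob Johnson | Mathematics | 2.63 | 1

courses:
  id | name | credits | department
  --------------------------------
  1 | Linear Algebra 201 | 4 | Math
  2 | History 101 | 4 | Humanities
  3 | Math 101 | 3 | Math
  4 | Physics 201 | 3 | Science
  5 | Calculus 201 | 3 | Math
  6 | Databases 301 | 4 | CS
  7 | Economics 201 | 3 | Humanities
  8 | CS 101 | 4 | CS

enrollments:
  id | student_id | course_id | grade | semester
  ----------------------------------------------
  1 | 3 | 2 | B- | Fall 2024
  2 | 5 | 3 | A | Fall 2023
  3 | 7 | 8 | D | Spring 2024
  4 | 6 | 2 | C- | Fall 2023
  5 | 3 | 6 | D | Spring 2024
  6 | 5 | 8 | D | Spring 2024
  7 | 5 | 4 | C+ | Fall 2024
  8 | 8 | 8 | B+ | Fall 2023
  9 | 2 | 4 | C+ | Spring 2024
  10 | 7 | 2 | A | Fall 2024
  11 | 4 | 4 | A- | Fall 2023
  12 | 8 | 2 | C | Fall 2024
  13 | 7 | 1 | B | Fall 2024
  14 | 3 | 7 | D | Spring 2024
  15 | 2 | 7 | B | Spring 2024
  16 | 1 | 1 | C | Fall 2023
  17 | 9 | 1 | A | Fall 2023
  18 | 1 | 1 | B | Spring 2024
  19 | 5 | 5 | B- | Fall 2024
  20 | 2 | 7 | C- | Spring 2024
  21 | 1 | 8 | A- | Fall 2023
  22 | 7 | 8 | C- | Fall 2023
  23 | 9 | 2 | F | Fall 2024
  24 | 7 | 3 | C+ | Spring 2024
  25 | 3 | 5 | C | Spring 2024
SELECT name, year FROM students ORDER BY year ASC LIMIT 5

Execution result:
name | year
Henry Garcia | 1
Alice Davis | 1
Kate Miller | 1
Bob Johnson | 1
David Jones | 2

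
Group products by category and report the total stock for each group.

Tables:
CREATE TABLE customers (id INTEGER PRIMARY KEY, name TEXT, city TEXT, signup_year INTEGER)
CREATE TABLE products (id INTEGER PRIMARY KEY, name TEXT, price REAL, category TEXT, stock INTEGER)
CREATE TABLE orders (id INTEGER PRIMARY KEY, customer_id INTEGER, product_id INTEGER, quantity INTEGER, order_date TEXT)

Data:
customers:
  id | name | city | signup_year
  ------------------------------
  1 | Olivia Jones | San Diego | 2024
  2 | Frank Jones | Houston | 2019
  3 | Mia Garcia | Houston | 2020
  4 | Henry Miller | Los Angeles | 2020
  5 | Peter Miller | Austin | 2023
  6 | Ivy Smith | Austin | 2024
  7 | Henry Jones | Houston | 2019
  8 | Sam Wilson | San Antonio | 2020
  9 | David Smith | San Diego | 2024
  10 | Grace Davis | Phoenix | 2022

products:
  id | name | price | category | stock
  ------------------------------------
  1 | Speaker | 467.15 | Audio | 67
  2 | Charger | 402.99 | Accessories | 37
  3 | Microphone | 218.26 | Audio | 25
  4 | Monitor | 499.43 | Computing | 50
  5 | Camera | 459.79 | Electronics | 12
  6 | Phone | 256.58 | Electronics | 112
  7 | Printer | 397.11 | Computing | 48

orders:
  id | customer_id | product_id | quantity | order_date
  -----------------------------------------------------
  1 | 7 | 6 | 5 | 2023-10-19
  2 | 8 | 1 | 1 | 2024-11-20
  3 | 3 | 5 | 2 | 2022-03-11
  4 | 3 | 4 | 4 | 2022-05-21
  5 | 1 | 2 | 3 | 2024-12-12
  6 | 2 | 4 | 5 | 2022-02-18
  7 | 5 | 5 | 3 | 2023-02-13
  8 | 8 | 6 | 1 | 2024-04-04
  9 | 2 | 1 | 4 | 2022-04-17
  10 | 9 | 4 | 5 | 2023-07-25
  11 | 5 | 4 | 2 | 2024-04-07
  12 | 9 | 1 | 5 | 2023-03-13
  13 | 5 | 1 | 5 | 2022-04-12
SELECT category, SUM(stock) AS sum_stock FROM products GROUP BY category

Execution result:
category | sum_stock
Accessories | 37
Audio | 92
Computing | 98
Electronics | 124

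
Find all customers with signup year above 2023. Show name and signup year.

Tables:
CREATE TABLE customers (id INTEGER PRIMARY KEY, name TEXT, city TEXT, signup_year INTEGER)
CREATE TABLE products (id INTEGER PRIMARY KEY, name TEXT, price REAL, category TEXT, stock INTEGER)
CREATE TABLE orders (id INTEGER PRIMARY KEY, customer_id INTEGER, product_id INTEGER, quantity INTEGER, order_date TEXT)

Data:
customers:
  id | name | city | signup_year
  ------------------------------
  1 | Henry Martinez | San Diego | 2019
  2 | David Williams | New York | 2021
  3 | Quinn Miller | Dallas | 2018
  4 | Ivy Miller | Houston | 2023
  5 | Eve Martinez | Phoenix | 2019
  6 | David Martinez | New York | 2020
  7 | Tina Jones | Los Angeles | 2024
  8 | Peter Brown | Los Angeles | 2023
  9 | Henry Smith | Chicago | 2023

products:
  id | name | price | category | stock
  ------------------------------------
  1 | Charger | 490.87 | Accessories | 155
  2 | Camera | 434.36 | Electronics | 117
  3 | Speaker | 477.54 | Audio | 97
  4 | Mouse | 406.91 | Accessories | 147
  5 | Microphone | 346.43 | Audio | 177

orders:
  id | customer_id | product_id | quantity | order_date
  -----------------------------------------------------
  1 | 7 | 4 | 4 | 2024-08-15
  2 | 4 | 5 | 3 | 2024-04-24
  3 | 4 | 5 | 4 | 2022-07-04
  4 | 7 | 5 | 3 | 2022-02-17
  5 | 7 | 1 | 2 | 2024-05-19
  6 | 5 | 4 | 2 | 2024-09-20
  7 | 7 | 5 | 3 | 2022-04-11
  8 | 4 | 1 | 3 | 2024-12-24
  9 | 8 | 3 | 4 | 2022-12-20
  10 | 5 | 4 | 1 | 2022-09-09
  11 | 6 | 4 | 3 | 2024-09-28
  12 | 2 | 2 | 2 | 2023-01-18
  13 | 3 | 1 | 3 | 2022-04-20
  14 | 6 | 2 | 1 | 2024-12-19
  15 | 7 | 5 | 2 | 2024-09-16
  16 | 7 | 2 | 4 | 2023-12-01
SELECT name, signup_year FROM customers WHERE signup_year > 2023

Execution result:
name | signup_year
Tina Jones | 2024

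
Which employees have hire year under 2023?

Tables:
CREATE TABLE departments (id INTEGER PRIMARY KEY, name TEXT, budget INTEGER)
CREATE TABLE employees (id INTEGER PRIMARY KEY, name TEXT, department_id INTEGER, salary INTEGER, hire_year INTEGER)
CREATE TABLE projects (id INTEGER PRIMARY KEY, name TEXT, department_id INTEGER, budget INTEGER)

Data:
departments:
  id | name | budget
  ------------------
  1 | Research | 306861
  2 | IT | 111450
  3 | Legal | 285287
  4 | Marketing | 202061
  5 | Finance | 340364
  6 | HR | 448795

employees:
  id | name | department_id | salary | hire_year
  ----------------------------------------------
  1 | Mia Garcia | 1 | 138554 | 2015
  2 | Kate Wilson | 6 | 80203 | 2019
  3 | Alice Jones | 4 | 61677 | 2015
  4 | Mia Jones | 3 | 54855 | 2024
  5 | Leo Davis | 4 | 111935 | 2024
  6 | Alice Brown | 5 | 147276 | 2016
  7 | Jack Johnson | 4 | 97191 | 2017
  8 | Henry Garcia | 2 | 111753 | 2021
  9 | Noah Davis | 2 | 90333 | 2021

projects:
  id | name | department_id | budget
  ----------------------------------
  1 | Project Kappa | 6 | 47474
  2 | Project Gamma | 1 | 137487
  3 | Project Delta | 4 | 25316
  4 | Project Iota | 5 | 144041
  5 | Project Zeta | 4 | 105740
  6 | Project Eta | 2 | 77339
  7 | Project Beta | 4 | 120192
SELECT name, hire_year FROM employees WHERE hire_year < 2023

Execution result:
name | hire_year
Mia Garcia | 2015
Kate Wilson | 2019
Alice Jones | 2015
Alice Brown | 2016
Jack Johnson | 2017
Henry Garcia | 2021
Noah Davis | 2021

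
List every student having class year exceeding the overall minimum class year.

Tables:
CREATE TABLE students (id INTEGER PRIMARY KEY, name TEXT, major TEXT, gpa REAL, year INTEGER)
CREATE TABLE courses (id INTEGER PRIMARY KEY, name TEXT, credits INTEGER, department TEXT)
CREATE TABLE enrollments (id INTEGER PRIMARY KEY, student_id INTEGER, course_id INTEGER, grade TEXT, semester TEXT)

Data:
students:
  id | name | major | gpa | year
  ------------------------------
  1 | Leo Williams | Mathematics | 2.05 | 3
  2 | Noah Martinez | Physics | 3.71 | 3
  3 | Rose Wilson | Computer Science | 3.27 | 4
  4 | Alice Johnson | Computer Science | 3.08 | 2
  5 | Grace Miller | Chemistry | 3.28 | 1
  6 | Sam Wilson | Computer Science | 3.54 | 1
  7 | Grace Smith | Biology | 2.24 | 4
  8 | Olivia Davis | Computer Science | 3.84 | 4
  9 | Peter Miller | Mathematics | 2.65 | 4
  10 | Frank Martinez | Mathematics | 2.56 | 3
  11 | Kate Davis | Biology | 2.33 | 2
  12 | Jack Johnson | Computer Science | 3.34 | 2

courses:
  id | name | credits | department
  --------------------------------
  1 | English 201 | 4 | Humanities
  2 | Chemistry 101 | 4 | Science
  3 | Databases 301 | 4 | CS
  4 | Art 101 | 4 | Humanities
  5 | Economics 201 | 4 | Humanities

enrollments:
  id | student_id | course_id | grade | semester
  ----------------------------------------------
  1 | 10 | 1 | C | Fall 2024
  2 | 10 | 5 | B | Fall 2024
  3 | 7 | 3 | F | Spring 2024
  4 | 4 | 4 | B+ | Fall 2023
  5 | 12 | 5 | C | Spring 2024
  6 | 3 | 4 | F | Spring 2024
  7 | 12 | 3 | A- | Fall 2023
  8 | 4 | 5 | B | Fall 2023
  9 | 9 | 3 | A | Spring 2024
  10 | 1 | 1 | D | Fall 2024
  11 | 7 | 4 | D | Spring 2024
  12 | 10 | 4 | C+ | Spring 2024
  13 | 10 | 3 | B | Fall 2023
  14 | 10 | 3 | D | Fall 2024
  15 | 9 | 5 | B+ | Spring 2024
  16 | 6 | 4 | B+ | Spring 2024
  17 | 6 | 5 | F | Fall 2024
SELECT name, year FROM students WHERE year > (SELECT MIN(year) FROM students)

Execution result:
name | year
Leo Williams | 3
Noah Martinez | 3
Rose Wilson | 4
Alice Johnson | 2
Grace Smith | 4
Olivia Davis | 4
Peter Miller | 4
Frank Martinez | 3
Kate Davis | 2
Jack Johnson | 2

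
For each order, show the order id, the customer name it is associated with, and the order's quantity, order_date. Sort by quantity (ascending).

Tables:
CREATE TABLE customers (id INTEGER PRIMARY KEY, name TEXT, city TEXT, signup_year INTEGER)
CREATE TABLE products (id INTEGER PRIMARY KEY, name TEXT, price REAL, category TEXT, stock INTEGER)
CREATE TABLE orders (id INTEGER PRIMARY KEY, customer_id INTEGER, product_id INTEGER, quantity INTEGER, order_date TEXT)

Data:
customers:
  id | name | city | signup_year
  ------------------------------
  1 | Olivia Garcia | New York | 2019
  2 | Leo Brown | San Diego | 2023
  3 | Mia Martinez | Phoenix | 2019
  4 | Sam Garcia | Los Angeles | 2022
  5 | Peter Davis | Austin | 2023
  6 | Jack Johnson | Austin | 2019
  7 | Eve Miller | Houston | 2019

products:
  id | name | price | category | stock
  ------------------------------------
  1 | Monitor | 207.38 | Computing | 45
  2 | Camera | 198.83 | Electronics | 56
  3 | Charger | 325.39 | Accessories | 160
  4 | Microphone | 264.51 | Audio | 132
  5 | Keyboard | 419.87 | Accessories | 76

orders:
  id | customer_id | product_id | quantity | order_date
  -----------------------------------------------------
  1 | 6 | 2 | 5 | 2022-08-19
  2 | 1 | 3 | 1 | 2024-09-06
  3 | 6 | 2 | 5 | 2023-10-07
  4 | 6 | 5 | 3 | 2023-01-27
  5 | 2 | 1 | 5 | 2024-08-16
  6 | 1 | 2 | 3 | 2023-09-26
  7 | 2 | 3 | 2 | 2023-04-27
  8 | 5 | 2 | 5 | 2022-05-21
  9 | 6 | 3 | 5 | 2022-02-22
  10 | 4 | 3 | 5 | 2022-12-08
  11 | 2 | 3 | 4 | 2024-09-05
SELECT c.id, p.name AS customer, c.quantity, c.order_date FROM orders c JOIN customers p ON c.customer_id = p.id ORDER BY c.quantity ASC

Execution result:
id | customer | quantity | order_date
2 | Olivia Garcia | 1 | 2024-09-06
7 | Leo Brown | 2 | 2023-04-27
4 | Jack Johnson | 3 | 2023-01-27
6 | Olivia Garcia | 3 | 2023-09-26
11 | Leo Brown | 4 | 2024-09-05
1 | Jack Johnson | 5 | 2022-08-19
3 | Jack Johnson | 5 | 2023-10-07
5 | Leo Brown | 5 | 2024-08-16
8 | Peter Davis | 5 | 2022-05-21
9 | Jack Johnson | 5 | 2022-02-22
10 | Sam Garcia | 5 | 2022-12-08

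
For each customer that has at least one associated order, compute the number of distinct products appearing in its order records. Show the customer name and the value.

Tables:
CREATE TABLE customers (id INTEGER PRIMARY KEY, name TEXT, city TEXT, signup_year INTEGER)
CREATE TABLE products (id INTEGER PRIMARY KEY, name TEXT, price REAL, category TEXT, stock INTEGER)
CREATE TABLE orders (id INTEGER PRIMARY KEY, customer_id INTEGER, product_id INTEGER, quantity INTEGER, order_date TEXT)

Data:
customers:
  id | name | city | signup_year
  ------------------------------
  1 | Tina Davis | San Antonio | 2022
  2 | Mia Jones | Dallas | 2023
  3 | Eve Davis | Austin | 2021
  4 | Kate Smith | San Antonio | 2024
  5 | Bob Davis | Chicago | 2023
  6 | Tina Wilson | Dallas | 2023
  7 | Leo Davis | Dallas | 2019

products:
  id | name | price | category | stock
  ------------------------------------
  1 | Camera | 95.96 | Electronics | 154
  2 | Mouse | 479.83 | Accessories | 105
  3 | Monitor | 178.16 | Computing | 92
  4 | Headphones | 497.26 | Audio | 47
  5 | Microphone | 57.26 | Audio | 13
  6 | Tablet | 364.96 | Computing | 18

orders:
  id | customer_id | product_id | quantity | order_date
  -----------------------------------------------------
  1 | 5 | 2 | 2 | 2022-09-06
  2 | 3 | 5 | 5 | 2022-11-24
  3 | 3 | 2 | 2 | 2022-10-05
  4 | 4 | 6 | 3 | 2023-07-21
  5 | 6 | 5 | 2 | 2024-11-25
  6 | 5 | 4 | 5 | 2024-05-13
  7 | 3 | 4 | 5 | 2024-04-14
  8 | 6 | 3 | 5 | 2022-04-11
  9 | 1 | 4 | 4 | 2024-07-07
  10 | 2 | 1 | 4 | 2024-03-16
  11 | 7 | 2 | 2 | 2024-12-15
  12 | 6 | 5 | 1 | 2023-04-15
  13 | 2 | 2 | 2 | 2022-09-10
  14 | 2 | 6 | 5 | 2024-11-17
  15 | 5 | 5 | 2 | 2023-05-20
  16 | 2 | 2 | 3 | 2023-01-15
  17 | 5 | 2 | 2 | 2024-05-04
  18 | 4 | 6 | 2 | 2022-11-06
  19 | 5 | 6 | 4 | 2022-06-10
SELECT p.name, COUNT(DISTINCT c.product_id) AS distinct_product_count FROM orders c JOIN customers p ON c.customer_id = p.id GROUP BY p.id, p.name

Execution result:
name | distinct_product_count
Tina Davis | 1
Mia Jones | 3
Eve Davis | 3
Kate Smith | 1
Bob Davis | 4
Tina Wilson | 2
Leo Davis | 1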